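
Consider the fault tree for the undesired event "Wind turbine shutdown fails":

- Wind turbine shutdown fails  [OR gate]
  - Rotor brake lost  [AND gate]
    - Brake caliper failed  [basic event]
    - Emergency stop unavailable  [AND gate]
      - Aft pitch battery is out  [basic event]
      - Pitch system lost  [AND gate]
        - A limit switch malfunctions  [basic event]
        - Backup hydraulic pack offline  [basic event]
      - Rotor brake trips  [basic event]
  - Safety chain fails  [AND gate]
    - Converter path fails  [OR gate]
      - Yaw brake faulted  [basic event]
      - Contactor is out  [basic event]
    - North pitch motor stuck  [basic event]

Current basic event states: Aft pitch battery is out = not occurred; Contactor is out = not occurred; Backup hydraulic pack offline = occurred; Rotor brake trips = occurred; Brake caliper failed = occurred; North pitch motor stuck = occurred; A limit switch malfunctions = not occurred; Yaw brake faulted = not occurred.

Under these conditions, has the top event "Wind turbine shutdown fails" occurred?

Pitch system lost [AND]: A limit switch malfunctions=not, Backup hydraulic pack offline=occurs → not all inputs occur → does not occur.
Emergency stop unavailable [AND]: Aft pitch battery is out=not, Pitch system lost=not, Rotor brake trips=occurs → not all inputs occur → does not occur.
Rotor brake lost [AND]: Brake caliper failed=occurs, Emergency stop unavailable=not → not all inputs occur → does not occur.
Converter path fails [OR]: Yaw brake faulted=not, Contactor is out=not → no input occurs → does not occur.
Safety chain fails [AND]: Converter path fails=not, North pitch motor stuck=occurs → not all inputs occur → does not occur.
Wind turbine shutdown fails [OR]: Rotor brake lost=not, Safety chain fails=not → no input occurs → does not occur.

No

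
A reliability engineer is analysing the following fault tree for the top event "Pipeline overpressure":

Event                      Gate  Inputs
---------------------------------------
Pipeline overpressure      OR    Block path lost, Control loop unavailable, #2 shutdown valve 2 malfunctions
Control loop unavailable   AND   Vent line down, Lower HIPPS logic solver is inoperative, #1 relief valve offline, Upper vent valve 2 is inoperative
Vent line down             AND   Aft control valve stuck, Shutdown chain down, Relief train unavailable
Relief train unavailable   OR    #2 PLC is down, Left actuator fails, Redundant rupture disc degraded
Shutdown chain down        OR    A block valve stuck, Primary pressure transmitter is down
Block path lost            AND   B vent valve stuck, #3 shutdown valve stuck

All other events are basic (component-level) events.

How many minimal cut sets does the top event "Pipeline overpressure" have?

Block path lost [AND]: one cut set from each child combined → 1 × 1 = 1 cut set(s).
Shutdown chain down [OR]: union of children's cut sets → 2 cut set(s).
Relief train unavailable [OR]: union of children's cut sets → 3 cut set(s).
Vent line down [AND]: one cut set from each child combined → 1 × 2 × 3 = 6 cut set(s).
Control loop unavailable [AND]: one cut set from each child combined → 6 × 1 × 1 × 1 = 6 cut set(s).
Pipeline overpressure [OR]: union of children's cut sets → 8 cut set(s).
Minimal cut sets: {#3 shutdown valve stuck, B vent valve stuck}; {#1 relief valve offline, #2 PLC is down, A block valve stuck, Aft control valve stuck, Lower HIPPS logic solver is inoperative, Upper vent valve 2 is inoperative}; {#1 relief valve offline, A block valve stuck, Aft control valve stuck, Left actuator fails, Lower HIPPS logic solver is inoperative, Upper vent valve 2 is inoperative}; {#1 relief valve offline, A block valve stuck, Aft control valve stuck, Lower HIPPS logic solver is inoperative, Redundant rupture disc degraded, Upper vent valve 2 is inoperative}; {#1 relief valve offline, #2 PLC is down, Aft control valve stuck, Lower HIPPS logic solver is inoperative, Primary pressure transmitter is down, Upper vent valve 2 is inoperative}; {#1 relief valve offline, Aft control valve stuck, Left actuator fails, Lower HIPPS logic solver is inoperative, Primary pressure transmitter is down, Upper vent valve 2 is inoperative}; {#1 relief valve offline, Aft control valve stuck, Lower HIPPS logic solver is inoperative, Primary pressure transmitter is down, Redundant rupture disc degraded, Upper vent valve 2 is inoperative}; {#2 shutdown valve 2 malfunctions}.

8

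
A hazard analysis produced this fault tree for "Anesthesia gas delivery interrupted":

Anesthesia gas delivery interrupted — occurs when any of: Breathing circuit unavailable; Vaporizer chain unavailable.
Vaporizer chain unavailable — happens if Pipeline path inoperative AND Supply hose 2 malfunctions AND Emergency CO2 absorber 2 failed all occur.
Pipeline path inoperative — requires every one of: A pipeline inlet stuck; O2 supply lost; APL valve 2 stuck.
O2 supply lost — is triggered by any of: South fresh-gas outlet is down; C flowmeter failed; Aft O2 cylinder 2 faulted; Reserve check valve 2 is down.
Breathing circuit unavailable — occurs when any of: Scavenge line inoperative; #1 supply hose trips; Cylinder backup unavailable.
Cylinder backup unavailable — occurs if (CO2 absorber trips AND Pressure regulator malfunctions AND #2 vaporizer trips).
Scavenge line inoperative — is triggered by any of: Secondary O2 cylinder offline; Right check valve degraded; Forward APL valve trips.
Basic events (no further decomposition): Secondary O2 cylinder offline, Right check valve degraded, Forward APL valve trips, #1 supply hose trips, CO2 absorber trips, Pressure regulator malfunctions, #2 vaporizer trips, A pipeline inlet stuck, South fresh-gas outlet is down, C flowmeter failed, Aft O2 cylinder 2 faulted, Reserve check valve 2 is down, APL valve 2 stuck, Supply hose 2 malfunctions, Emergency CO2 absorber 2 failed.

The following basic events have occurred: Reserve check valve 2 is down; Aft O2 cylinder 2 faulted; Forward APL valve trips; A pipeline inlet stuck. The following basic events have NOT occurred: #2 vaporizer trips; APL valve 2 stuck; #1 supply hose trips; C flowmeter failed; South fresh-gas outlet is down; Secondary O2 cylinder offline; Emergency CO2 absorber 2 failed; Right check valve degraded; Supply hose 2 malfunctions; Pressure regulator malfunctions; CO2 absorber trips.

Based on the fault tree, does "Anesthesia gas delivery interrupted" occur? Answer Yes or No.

Yes

Scavenge line inoperative [OR]: Secondary O2 cylinder offline=not, Right check valve degraded=not, Forward APL valve trips=occurs → at least one input occurs → occurs.
Cylinder backup unavailable [AND]: CO2 absorber trips=not, Pressure regulator malfunctions=not, #2 vaporizer trips=not → not all inputs occur → does not occur.
Breathing circuit unavailable [OR]: Scavenge line inoperative=occurs, #1 supply hose trips=not, Cylinder backup unavailable=not → at least one input occurs → occurs.
O2 supply lost [OR]: South fresh-gas outlet is down=not, C flowmeter failed=not, Aft O2 cylinder 2 faulted=occurs, Reserve check valve 2 is down=occurs → at least one input occurs → occurs.
Pipeline path inoperative [AND]: A pipeline inlet stuck=occurs, O2 supply lost=occurs, APL valve 2 stuck=not → not all inputs occur → does not occur.
Vaporizer chain unavailable [AND]: Pipeline path inoperative=not, Supply hose 2 malfunctions=not, Emergency CO2 absorber 2 failed=not → not all inputs occur → does not occur.
Anesthesia gas delivery interrupted [OR]: Breathing circuit unavailable=occurs, Vaporizer chain unavailable=not → at least one input occurs → occurs.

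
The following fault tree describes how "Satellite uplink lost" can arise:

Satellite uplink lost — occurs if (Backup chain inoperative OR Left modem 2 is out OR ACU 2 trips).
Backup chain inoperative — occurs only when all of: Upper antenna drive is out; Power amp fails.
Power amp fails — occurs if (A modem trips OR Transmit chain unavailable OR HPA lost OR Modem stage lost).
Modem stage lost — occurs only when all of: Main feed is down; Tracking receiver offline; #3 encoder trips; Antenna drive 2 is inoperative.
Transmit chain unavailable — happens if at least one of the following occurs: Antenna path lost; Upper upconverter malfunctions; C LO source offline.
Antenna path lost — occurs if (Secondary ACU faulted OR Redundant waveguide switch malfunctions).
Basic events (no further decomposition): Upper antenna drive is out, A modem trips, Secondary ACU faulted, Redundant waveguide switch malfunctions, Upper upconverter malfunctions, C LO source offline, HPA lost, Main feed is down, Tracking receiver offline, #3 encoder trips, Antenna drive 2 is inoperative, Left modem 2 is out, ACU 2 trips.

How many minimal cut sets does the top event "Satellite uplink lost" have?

9

Antenna path lost [OR]: union of children's cut sets → 2 cut set(s).
Transmit chain unavailable [OR]: union of children's cut sets → 4 cut set(s).
Modem stage lost [AND]: one cut set from each child combined → 1 × 1 × 1 × 1 = 1 cut set(s).
Power amp fails [OR]: union of children's cut sets → 7 cut set(s).
Backup chain inoperative [AND]: one cut set from each child combined → 1 × 7 = 7 cut set(s).
Satellite uplink lost [OR]: union of children's cut sets → 9 cut set(s).
Minimal cut sets: {A modem trips, Upper antenna drive is out}; {Secondary ACU faulted, Upper antenna drive is out}; {Redundant waveguide switch malfunctions, Upper antenna drive is out}; {Upper antenna drive is out, Upper upconverter malfunctions}; {C LO source offline, Upper antenna drive is out}; {HPA lost, Upper antenna drive is out}; {#3 encoder trips, Antenna drive 2 is inoperative, Main feed is down, Tracking receiver offline, Upper antenna drive is out}; {Left modem 2 is out}; {ACU 2 trips}.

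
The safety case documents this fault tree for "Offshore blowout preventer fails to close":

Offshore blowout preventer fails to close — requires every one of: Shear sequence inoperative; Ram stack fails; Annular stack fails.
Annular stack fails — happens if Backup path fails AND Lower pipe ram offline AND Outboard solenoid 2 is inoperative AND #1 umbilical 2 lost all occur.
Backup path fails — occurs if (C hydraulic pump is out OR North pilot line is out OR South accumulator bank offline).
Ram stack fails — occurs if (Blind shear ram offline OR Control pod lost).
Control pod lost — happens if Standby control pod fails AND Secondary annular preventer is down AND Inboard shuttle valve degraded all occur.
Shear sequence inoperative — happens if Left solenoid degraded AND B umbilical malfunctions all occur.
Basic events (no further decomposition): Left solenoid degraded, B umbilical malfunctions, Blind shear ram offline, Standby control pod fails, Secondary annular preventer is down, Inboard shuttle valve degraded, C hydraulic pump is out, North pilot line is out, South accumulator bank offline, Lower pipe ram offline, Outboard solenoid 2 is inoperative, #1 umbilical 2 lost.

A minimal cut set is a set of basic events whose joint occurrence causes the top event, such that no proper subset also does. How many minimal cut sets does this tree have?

6

Shear sequence inoperative [AND]: one cut set from each child combined → 1 × 1 = 1 cut set(s).
Control pod lost [AND]: one cut set from each child combined → 1 × 1 × 1 = 1 cut set(s).
Ram stack fails [OR]: union of children's cut sets → 2 cut set(s).
Backup path fails [OR]: union of children's cut sets → 3 cut set(s).
Annular stack fails [AND]: one cut set from each child combined → 3 × 1 × 1 × 1 = 3 cut set(s).
Offshore blowout preventer fails to close [AND]: one cut set from each child combined → 1 × 2 × 3 = 6 cut set(s).
Minimal cut sets: {#1 umbilical 2 lost, B umbilical malfunctions, Blind shear ram offline, C hydraulic pump is out, Left solenoid degraded, Lower pipe ram offline, Outboard solenoid 2 is inoperative}; {#1 umbilical 2 lost, B umbilical malfunctions, Blind shear ram offline, Left solenoid degraded, Lower pipe ram offline, North pilot line is out, Outboard solenoid 2 is inoperative}; {#1 umbilical 2 lost, B umbilical malfunctions, Blind shear ram offline, Left solenoid degraded, Lower pipe ram offline, Outboard solenoid 2 is inoperative, South accumulator bank offline}; {#1 umbilical 2 lost, B umbilical malfunctions, C hydraulic pump is out, Inboard shuttle valve degraded, Left solenoid degraded, Lower pipe ram offline, Outboard solenoid 2 is inoperative, Secondary annular preventer is down, Standby control pod fails}; {#1 umbilical 2 lost, B umbilical malfunctions, Inboard shuttle valve degraded, Left solenoid degraded, Lower pipe ram offline, North pilot line is out, Outboard solenoid 2 is inoperative, Secondary annular preventer is down, Standby control pod fails}; {#1 umbilical 2 lost, B umbilical malfunctions, Inboard shuttle valve degraded, Left solenoid degraded, Lower pipe ram offline, Outboard solenoid 2 is inoperative, Secondary annular preventer is down, South accumulator bank offline, Standby control pod fails}.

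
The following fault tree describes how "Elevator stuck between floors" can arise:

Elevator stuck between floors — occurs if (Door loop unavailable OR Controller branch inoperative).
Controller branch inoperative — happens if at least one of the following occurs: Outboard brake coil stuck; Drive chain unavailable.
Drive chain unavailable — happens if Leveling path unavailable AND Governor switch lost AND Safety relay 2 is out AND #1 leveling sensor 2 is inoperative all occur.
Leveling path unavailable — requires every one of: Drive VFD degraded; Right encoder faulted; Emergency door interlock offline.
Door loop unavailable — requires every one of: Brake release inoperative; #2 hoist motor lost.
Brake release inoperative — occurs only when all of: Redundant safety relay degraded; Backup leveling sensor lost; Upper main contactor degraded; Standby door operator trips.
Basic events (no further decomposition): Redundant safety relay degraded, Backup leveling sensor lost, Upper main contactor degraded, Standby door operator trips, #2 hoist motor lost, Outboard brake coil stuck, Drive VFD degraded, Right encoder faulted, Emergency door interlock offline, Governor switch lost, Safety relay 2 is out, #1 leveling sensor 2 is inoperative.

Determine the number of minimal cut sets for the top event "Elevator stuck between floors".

Brake release inoperative [AND]: one cut set from each child combined → 1 × 1 × 1 × 1 = 1 cut set(s).
Door loop unavailable [AND]: one cut set from each child combined → 1 × 1 = 1 cut set(s).
Leveling path unavailable [AND]: one cut set from each child combined → 1 × 1 × 1 = 1 cut set(s).
Drive chain unavailable [AND]: one cut set from each child combined → 1 × 1 × 1 × 1 = 1 cut set(s).
Controller branch inoperative [OR]: union of children's cut sets → 2 cut set(s).
Elevator stuck between floors [OR]: union of children's cut sets → 3 cut set(s).
Minimal cut sets: {#2 hoist motor lost, Backup leveling sensor lost, Redundant safety relay degraded, Standby door operator trips, Upper main contactor degraded}; {Outboard brake coil stuck}; {#1 leveling sensor 2 is inoperative, Drive VFD degraded, Emergency door interlock offline, Governor switch lost, Right encoder faulted, Safety relay 2 is out}.

3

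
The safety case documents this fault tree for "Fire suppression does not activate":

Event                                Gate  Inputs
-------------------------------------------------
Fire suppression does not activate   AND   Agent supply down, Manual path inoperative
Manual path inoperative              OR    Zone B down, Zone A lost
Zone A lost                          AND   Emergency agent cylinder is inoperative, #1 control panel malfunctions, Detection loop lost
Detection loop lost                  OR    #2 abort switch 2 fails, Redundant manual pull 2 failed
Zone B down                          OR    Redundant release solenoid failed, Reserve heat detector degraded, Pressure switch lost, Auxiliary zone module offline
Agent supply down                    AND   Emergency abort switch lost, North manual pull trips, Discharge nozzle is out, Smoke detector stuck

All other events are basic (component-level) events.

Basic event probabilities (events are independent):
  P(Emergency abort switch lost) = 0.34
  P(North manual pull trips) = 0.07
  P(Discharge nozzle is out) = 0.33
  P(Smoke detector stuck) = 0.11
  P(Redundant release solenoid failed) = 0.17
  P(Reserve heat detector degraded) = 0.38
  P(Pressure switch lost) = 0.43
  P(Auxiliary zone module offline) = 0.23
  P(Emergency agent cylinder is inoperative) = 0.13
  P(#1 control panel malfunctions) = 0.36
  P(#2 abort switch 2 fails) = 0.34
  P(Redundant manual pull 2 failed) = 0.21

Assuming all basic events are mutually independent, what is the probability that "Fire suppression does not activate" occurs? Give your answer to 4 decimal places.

0.0007

P(Agent supply down) [AND] = 0.34 × 0.07 × 0.33 × 0.11 = 0.000864
P(Zone B down) [OR] = 1 − (1−0.17) × (1−0.38) × (1−0.43) × (1−0.23) = 0.774142
P(Detection loop lost) [OR] = 1 − (1−0.34) × (1−0.21) = 0.478600
P(Zone A lost) [AND] = 0.13 × 0.36 × 0.478600 = 0.022398
P(Manual path inoperative) [OR] = 1 − (1−0.774142) × (1−0.022398) = 0.779201
P(Fire suppression does not activate) [AND] = 0.000864 × 0.779201 = 0.000673
Rounded to 4 decimal places: P(Fire suppression does not activate) ≈ 0.0007.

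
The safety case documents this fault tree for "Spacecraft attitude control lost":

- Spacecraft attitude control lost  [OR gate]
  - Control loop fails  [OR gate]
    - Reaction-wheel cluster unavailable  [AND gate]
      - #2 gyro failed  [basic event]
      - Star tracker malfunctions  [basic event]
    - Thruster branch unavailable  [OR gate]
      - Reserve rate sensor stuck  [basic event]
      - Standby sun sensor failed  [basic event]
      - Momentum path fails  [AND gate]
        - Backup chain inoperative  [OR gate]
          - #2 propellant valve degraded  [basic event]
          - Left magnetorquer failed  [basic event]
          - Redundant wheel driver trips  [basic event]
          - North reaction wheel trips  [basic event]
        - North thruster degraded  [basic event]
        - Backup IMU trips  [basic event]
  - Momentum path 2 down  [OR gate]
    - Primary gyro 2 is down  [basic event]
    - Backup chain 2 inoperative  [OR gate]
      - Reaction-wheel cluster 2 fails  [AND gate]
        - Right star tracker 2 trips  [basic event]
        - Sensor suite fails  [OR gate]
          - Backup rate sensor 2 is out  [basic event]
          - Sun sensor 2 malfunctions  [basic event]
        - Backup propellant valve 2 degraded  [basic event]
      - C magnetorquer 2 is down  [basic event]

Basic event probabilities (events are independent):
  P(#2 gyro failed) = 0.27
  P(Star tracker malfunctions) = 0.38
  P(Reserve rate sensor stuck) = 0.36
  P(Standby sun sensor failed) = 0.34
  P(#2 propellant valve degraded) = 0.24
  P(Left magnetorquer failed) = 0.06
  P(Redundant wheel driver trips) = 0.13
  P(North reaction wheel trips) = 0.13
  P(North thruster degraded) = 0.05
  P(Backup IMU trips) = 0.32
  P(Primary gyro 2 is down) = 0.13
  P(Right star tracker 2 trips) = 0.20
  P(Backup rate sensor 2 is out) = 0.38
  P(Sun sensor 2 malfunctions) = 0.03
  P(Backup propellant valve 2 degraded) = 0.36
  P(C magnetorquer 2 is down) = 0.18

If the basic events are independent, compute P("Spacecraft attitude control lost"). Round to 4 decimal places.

0.7393

P(Reaction-wheel cluster unavailable) [AND] = 0.27 × 0.38 = 0.102600
P(Backup chain inoperative) [OR] = 1 − (1−0.24) × (1−0.06) × (1−0.13) × (1−0.13) = 0.459271
P(Momentum path fails) [AND] = 0.459271 × 0.05 × 0.32 = 0.007348
P(Thruster branch unavailable) [OR] = 1 − (1−0.36) × (1−0.34) × (1−0.007348) = 0.580704
P(Control loop fails) [OR] = 1 − (1−0.102600) × (1−0.580704) = 0.623724
P(Sensor suite fails) [OR] = 1 − (1−0.38) × (1−0.03) = 0.398600
P(Reaction-wheel cluster 2 fails) [AND] = 0.20 × 0.398600 × 0.36 = 0.028699
P(Backup chain 2 inoperative) [OR] = 1 − (1−0.028699) × (1−0.18) = 0.203533
P(Momentum path 2 down) [OR] = 1 − (1−0.13) × (1−0.203533) = 0.307074
P(Spacecraft attitude control lost) [OR] = 1 − (1−0.623724) × (1−0.307074) = 0.739269
Rounded to 4 decimal places: P(Spacecraft attitude control lost) ≈ 0.7393.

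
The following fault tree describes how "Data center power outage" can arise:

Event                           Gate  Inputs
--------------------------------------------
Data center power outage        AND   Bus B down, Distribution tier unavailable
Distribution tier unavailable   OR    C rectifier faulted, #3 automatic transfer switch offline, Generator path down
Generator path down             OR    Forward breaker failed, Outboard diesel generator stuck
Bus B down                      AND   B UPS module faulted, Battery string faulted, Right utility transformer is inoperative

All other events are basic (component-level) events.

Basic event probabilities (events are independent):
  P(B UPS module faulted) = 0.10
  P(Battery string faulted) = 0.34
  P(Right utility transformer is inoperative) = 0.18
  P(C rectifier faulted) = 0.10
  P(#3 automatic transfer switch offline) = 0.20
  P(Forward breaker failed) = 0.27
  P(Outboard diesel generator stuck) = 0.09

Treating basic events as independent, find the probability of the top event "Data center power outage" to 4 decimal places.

P(Bus B down) [AND] = 0.10 × 0.34 × 0.18 = 0.006120
P(Generator path down) [OR] = 1 − (1−0.27) × (1−0.09) = 0.335700
P(Distribution tier unavailable) [OR] = 1 − (1−0.10) × (1−0.20) × (1−0.335700) = 0.521704
P(Data center power outage) [AND] = 0.006120 × 0.521704 = 0.003193
Rounded to 4 decimal places: P(Data center power outage) ≈ 0.0032.

0.0032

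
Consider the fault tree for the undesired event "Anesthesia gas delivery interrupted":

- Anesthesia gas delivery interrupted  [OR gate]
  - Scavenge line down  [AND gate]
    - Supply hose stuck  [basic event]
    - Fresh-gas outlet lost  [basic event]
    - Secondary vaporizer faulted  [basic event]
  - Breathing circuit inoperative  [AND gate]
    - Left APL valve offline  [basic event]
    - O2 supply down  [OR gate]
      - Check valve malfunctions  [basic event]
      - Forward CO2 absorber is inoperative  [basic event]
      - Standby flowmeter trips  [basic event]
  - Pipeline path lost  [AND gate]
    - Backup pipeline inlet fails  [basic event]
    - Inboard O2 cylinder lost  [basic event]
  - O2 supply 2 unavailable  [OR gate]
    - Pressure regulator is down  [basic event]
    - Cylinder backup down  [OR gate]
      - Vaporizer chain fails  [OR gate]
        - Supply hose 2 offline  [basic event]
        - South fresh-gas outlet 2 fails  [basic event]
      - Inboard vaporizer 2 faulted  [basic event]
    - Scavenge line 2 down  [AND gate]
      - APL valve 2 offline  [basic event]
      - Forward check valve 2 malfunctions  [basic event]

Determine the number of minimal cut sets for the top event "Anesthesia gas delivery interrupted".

Scavenge line down [AND]: one cut set from each child combined → 1 × 1 × 1 = 1 cut set(s).
O2 supply down [OR]: union of children's cut sets → 3 cut set(s).
Breathing circuit inoperative [AND]: one cut set from each child combined → 1 × 3 = 3 cut set(s).
Pipeline path lost [AND]: one cut set from each child combined → 1 × 1 = 1 cut set(s).
Vaporizer chain fails [OR]: union of children's cut sets → 2 cut set(s).
Cylinder backup down [OR]: union of children's cut sets → 3 cut set(s).
Scavenge line 2 down [AND]: one cut set from each child combined → 1 × 1 = 1 cut set(s).
O2 supply 2 unavailable [OR]: union of children's cut sets → 5 cut set(s).
Anesthesia gas delivery interrupted [OR]: union of children's cut sets → 10 cut set(s).
Minimal cut sets: {Fresh-gas outlet lost, Secondary vaporizer faulted, Supply hose stuck}; {Check valve malfunctions, Left APL valve offline}; {Forward CO2 absorber is inoperative, Left APL valve offline}; {Left APL valve offline, Standby flowmeter trips}; {Backup pipeline inlet fails, Inboard O2 cylinder lost}; {Pressure regulator is down}; {Supply hose 2 offline}; {South fresh-gas outlet 2 fails}; {Inboard vaporizer 2 faulted}; {APL valve 2 offline, Forward check valve 2 malfunctions}.

10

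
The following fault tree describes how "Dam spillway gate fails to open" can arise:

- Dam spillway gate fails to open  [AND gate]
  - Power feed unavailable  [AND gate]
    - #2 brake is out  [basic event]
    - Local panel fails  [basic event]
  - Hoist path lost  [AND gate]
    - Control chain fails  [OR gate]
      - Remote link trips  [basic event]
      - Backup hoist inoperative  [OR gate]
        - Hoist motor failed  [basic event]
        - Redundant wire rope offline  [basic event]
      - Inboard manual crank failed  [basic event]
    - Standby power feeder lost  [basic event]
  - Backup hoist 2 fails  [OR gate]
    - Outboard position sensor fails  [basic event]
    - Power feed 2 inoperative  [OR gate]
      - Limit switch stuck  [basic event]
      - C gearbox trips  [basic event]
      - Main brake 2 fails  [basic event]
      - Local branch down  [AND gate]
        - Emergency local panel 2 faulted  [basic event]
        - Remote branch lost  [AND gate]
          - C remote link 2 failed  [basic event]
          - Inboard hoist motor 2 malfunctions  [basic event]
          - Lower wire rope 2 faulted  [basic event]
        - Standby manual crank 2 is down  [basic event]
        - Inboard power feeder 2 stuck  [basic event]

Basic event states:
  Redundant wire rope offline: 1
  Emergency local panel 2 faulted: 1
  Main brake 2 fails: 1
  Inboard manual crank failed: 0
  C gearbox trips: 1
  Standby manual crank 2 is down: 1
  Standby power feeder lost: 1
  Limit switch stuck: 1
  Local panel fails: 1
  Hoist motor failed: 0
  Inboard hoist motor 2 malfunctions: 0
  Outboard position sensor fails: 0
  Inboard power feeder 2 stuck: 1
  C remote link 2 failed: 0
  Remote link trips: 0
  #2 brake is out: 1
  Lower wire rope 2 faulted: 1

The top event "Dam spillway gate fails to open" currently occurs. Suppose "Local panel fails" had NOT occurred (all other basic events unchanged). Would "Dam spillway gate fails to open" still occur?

Counterfactual: set "Local panel fails" to not occurred.
Power feed unavailable [AND]: #2 brake is out=occurs, Local panel fails=not → not all inputs occur → does not occur.
Backup hoist inoperative [OR]: Hoist motor failed=not, Redundant wire rope offline=occurs → at least one input occurs → occurs.
Control chain fails [OR]: Remote link trips=not, Backup hoist inoperative=occurs, Inboard manual crank failed=not → at least one input occurs → occurs.
Hoist path lost [AND]: Control chain fails=occurs, Standby power feeder lost=occurs → all inputs occur → occurs.
Remote branch lost [AND]: C remote link 2 failed=not, Inboard hoist motor 2 malfunctions=not, Lower wire rope 2 faulted=occurs → not all inputs occur → does not occur.
Local branch down [AND]: Emergency local panel 2 faulted=occurs, Remote branch lost=not, Standby manual crank 2 is down=occurs, Inboard power feeder 2 stuck=occurs → not all inputs occur → does not occur.
Power feed 2 inoperative [OR]: Limit switch stuck=occurs, C gearbox trips=occurs, Main brake 2 fails=occurs, Local branch down=not → at least one input occurs → occurs.
Backup hoist 2 fails [OR]: Outboard position sensor fails=not, Power feed 2 inoperative=occurs → at least one input occurs → occurs.
Dam spillway gate fails to open [AND]: Power feed unavailable=not, Hoist path lost=occurs, Backup hoist 2 fails=occurs → not all inputs occur → does not occur.

No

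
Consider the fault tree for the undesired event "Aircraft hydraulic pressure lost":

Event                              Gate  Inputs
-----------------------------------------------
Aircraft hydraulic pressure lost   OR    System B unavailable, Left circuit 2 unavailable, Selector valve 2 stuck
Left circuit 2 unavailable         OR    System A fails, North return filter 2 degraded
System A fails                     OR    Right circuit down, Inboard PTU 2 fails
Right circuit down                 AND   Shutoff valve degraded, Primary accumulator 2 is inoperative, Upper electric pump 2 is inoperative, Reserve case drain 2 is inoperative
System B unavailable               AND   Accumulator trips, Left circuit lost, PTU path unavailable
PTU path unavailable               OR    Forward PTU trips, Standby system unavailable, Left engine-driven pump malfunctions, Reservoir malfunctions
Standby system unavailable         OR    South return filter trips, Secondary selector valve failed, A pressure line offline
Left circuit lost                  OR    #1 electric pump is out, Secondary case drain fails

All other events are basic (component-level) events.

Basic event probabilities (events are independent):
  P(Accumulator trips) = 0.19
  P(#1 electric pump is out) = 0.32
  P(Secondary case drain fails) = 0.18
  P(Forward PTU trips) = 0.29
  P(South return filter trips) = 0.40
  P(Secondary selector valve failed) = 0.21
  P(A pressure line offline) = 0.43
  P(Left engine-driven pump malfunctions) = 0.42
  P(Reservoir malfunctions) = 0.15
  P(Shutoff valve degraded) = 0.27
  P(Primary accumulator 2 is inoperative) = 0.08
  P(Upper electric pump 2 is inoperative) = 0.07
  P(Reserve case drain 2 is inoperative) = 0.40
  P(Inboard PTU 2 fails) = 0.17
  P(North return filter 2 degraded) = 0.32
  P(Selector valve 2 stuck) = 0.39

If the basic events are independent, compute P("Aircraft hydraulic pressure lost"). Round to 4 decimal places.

P(Left circuit lost) [OR] = 1 − (1−0.32) × (1−0.18) = 0.442400
P(Standby system unavailable) [OR] = 1 − (1−0.40) × (1−0.21) × (1−0.43) = 0.729820
P(PTU path unavailable) [OR] = 1 − (1−0.29) × (1−0.729820) × (1−0.42) × (1−0.15) = 0.905429
P(System B unavailable) [AND] = 0.19 × 0.442400 × 0.905429 = 0.076107
P(Right circuit down) [AND] = 0.27 × 0.08 × 0.07 × 0.40 = 0.000605
P(System A fails) [OR] = 1 − (1−0.000605) × (1−0.17) = 0.170502
P(Left circuit 2 unavailable) [OR] = 1 − (1−0.170502) × (1−0.32) = 0.435941
P(Aircraft hydraulic pressure lost) [OR] = 1 − (1−0.076107) × (1−0.435941) × (1−0.39) = 0.682111
Rounded to 4 decimal places: P(Aircraft hydraulic pressure lost) ≈ 0.6821.

0.6821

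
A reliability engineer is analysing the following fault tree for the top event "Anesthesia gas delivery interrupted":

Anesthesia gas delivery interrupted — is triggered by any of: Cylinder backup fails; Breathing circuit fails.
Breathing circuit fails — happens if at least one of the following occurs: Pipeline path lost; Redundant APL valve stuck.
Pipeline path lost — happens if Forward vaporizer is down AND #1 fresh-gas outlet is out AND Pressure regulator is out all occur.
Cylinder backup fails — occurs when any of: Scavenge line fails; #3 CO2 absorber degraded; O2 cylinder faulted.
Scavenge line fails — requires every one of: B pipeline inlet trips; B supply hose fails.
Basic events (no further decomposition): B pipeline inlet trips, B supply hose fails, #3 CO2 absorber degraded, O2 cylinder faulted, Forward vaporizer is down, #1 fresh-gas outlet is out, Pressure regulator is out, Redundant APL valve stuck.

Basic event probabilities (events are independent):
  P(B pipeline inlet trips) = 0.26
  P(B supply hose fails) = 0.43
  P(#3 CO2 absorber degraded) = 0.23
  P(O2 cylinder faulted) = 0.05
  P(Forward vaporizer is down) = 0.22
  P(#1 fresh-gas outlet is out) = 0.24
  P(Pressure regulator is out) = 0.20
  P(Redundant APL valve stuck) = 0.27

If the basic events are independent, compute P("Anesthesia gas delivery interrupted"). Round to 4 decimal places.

P(Scavenge line fails) [AND] = 0.26 × 0.43 = 0.111800
P(Cylinder backup fails) [OR] = 1 − (1−0.111800) × (1−0.23) × (1−0.05) = 0.350282
P(Pipeline path lost) [AND] = 0.22 × 0.24 × 0.20 = 0.010560
P(Breathing circuit fails) [OR] = 1 − (1−0.010560) × (1−0.27) = 0.277709
P(Anesthesia gas delivery interrupted) [OR] = 1 − (1−0.350282) × (1−0.277709) = 0.530715
Rounded to 4 decimal places: P(Anesthesia gas delivery interrupted) ≈ 0.5307.

0.5307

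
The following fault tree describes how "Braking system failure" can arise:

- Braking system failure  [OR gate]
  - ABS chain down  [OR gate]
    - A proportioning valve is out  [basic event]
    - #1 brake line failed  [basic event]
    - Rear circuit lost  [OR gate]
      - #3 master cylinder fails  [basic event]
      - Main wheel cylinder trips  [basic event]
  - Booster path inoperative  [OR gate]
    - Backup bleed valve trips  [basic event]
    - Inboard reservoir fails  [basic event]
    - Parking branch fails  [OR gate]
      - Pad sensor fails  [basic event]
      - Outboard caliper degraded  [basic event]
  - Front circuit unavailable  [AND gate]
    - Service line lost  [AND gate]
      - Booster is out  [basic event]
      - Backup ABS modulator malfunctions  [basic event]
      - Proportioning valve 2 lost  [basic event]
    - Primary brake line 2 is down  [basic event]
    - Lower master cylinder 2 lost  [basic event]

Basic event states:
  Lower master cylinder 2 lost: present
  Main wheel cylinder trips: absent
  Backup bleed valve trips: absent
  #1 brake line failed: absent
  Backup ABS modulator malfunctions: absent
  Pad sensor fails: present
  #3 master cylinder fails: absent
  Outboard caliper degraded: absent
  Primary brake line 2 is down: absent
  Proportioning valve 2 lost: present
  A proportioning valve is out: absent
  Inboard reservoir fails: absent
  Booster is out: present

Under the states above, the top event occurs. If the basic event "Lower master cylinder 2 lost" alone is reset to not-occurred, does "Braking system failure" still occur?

Yes

Counterfactual: set "Lower master cylinder 2 lost" to not occurred.
Rear circuit lost [OR]: #3 master cylinder fails=not, Main wheel cylinder trips=not → no input occurs → does not occur.
ABS chain down [OR]: A proportioning valve is out=not, #1 brake line failed=not, Rear circuit lost=not → no input occurs → does not occur.
Parking branch fails [OR]: Pad sensor fails=occurs, Outboard caliper degraded=not → at least one input occurs → occurs.
Booster path inoperative [OR]: Backup bleed valve trips=not, Inboard reservoir fails=not, Parking branch fails=occurs → at least one input occurs → occurs.
Service line lost [AND]: Booster is out=occurs, Backup ABS modulator malfunctions=not, Proportioning valve 2 lost=occurs → not all inputs occur → does not occur.
Front circuit unavailable [AND]: Service line lost=not, Primary brake line 2 is down=not, Lower master cylinder 2 lost=not → not all inputs occur → does not occur.
Braking system failure [OR]: ABS chain down=not, Booster path inoperative=occurs, Front circuit unavailable=not → at least one input occurs → occurs.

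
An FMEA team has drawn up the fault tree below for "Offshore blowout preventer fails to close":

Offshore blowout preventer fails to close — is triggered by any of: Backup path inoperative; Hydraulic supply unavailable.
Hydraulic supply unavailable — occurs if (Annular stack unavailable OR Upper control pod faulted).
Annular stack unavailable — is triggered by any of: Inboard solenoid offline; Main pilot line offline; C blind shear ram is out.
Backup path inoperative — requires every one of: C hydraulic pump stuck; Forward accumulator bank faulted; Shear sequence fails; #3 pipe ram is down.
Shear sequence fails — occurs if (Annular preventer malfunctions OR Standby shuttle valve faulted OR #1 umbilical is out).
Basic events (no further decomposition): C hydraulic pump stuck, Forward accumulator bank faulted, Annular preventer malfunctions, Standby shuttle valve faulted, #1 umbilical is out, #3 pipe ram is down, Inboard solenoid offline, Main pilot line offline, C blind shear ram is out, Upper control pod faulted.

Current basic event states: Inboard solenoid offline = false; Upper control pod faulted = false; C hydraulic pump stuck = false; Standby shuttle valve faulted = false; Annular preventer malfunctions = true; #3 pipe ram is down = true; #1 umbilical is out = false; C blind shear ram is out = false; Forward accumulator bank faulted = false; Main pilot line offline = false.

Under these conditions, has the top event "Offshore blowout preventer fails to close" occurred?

No

Shear sequence fails [OR]: Annular preventer malfunctions=occurs, Standby shuttle valve faulted=not, #1 umbilical is out=not → at least one input occurs → occurs.
Backup path inoperative [AND]: C hydraulic pump stuck=not, Forward accumulator bank faulted=not, Shear sequence fails=occurs, #3 pipe ram is down=occurs → not all inputs occur → does not occur.
Annular stack unavailable [OR]: Inboard solenoid offline=not, Main pilot line offline=not, C blind shear ram is out=not → no input occurs → does not occur.
Hydraulic supply unavailable [OR]: Annular stack unavailable=not, Upper control pod faulted=not → no input occurs → does not occur.
Offshore blowout preventer fails to close [OR]: Backup path inoperative=not, Hydraulic supply unavailable=not → no input occurs → does not occur.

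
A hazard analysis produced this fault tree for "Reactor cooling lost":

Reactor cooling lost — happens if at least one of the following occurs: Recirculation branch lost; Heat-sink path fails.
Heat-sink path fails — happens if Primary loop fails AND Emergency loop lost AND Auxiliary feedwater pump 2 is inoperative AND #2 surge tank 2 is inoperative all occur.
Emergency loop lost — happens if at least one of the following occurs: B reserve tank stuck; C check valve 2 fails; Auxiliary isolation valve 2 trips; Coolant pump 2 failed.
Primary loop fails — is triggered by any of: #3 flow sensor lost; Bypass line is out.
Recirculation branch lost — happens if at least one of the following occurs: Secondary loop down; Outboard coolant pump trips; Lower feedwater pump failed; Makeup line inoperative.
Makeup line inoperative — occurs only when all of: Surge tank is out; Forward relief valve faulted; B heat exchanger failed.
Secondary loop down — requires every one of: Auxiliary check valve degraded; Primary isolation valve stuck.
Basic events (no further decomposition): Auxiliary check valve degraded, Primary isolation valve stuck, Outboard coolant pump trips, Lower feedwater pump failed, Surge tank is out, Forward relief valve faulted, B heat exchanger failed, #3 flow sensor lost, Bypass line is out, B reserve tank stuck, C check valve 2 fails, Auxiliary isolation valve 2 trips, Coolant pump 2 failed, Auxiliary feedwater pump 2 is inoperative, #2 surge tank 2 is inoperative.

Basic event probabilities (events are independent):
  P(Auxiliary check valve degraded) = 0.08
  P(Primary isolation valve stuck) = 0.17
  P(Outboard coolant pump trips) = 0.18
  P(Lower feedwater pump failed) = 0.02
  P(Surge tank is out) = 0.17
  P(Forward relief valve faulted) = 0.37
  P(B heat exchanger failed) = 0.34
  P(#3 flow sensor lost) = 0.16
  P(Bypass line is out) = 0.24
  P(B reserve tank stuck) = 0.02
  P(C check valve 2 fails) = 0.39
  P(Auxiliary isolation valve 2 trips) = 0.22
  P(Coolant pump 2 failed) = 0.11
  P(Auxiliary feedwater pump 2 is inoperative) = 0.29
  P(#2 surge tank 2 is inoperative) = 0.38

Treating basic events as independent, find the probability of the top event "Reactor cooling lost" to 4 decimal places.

P(Secondary loop down) [AND] = 0.08 × 0.17 = 0.013600
P(Makeup line inoperative) [AND] = 0.17 × 0.37 × 0.34 = 0.021386
P(Recirculation branch lost) [OR] = 1 − (1−0.013600) × (1−0.18) × (1−0.02) × (1−0.021386) = 0.224281
P(Primary loop fails) [OR] = 1 − (1−0.16) × (1−0.24) = 0.361600
P(Emergency loop lost) [OR] = 1 − (1−0.02) × (1−0.39) × (1−0.22) × (1−0.11) = 0.585007
P(Heat-sink path fails) [AND] = 0.361600 × 0.585007 × 0.29 × 0.38 = 0.023312
P(Reactor cooling lost) [OR] = 1 − (1−0.224281) × (1−0.023312) = 0.242365
Rounded to 4 decimal places: P(Reactor cooling lost) ≈ 0.2424.

0.2424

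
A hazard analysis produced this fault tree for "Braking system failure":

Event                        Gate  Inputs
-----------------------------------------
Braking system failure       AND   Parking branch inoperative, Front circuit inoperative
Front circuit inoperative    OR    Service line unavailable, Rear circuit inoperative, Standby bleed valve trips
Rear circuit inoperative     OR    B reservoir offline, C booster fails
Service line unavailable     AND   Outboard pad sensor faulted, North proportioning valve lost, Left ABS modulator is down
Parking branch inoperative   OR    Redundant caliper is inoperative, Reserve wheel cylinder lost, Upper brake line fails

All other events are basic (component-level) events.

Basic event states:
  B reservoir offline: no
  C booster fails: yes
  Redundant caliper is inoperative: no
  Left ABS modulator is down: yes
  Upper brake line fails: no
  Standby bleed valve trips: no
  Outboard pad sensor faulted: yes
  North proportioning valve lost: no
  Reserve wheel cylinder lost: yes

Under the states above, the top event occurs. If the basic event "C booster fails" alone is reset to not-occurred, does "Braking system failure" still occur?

Counterfactual: set "C booster fails" to not occurred.
Parking branch inoperative [OR]: Redundant caliper is inoperative=not, Reserve wheel cylinder lost=occurs, Upper brake line fails=not → at least one input occurs → occurs.
Service line unavailable [AND]: Outboard pad sensor faulted=occurs, North proportioning valve lost=not, Left ABS modulator is down=occurs → not all inputs occur → does not occur.
Rear circuit inoperative [OR]: B reservoir offline=not, C booster fails=not → no input occurs → does not occur.
Front circuit inoperative [OR]: Service line unavailable=not, Rear circuit inoperative=not, Standby bleed valve trips=not → no input occurs → does not occur.
Braking system failure [AND]: Parking branch inoperative=occurs, Front circuit inoperative=not → not all inputs occur → does not occur.

No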